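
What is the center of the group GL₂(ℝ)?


Z(G) = {g ∈ G | gx = xg for all x ∈ G}
Only scalar multiples of the identity commute with all invertible matrices

Z(GL₂(ℝ)) = {aI : a ∈ ℝ, a ≠ 0}


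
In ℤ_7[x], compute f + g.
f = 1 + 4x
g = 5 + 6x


Add coefficients mod 7:
x^0: 1 + 5 = 6 (mod 7)
x^1: 4 + 6 = 3 (mod 7)
Result: 6 + 3x

f + g = 6 + 3x


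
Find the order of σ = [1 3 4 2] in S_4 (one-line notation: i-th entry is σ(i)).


Cycle decomposition: (2 3 4)
Cycle lengths: 3
Order = lcm(3) = 3

ord(σ) = 3


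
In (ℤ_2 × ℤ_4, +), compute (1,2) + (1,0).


Operation: componentwise addition mod (2, 4)
(1,2) + (1,0) = ((a₁+b₁) mod 2, (a₂+b₂) mod 4) with a = (1,2), b = (1,0)

(1,2) + (1,0) = (0,2)


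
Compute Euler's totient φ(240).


Factor n: 240 = 2^4 × 3 × 5
φ(n) = n · ∏(1 - 1/p) over distinct primes p | n
φ(240) = 240 · (1 - 1/2) · (1 - 1/3) · (1 - 1/5) = 64

φ(240) = 64


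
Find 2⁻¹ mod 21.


Use the extended Euclidean algorithm to write 1 = 2·s + 21·t; then s mod 21 is the inverse.
Euclidean algorithm:
  2 = 0·21 + 2
  21 = 10·2 + 1
  2 = 2·1 + 0
gcd(2,21) = 1
Back-substitution gives: 2·(-10) + 21·(1) = 1
So 2⁻¹ ≡ -10 ≡ 11 (mod 21)
Check: 2 × 11 = 22 ≡ 1 (mod 21) ✓

2⁻¹ ≡ 11 (mod 21)


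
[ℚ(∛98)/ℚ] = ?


∛98 has minimal polynomial x³ - 98 (irreducible over ℚ since 98 is not a perfect cube)

[ℚ(∛98)/ℚ] = 3


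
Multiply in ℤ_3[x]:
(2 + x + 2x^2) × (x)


Expand and collect like terms; reduce coefficients mod 3:
x^0: 2·0 = 0 ≡ 0 (mod 3)
x^1: 2·1 + 1·0 = 2 ≡ 2 (mod 3)
x^2: 1·1 + 2·0 = 1 ≡ 1 (mod 3)
x^3: 2·1 = 2 ≡ 2 (mod 3)
Result: 2x + x^2 + 2x^3

f · g = 2x + x^2 + 2x^3


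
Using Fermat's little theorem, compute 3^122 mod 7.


Fermat's little theorem: if p is prime and gcd(a,p)=1, then a^(p-1) ≡ 1 (mod p)
p = 7 is prime, gcd(3,7) = 1
Reduce exponent: 122 mod 6 = 2
So 3^122 ≡ 3^2 (mod 7)
3^2 mod 7 = 2

3^122 ≡ 2 (mod 7)


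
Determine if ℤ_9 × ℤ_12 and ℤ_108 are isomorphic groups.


Comparing ℤ_9 × ℤ_12 and ℤ_108:
gcd(9,12) = 3 ≠ 1. Max element order in ℤ_9×ℤ_12 is lcm(9,12) = 36 < 108, so it has no element of order 108

No, ℤ_9 × ℤ_12 ≇ ℤ_108


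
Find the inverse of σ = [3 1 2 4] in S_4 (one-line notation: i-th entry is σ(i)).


To find σ⁻¹, swap domain and range:
σ(1) = 3 → σ⁻¹(3) = 1
σ(2) = 1 → σ⁻¹(1) = 2
σ(3) = 2 → σ⁻¹(2) = 3
σ(4) = 4 → σ⁻¹(4) = 4

σ⁻¹ = [2 3 1 4]


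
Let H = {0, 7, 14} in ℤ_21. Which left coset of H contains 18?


18 + H = {18 + h (mod 21) : h ∈ H}
18+0=18, 18+7=4, 18+14=11
18 + H = {4, 11, 18} = 4 + H

18 + H = {4, 11, 18}


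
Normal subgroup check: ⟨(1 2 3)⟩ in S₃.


H = ⟨(1 2 3)⟩ in S₃
⟨(1 2 3)⟩ has order 3 and index 2 in S₃; index-2 subgroups are normal

Yes, normal subgroup


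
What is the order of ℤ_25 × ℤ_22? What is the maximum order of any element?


|ℤ_25 × ℤ_22| = 25 × 22 = 550
Max element order = lcm(25,22) = 550
Cyclic? Yes (gcd=1)

|ℤ_25×ℤ_22| = 550, max element order = 550


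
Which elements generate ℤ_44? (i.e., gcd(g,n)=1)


g generates ℤ_n iff gcd(g,n) = 1
Prime factors of 44: 2, 11
Generators are g ∈ {1,...,43} not divisible by any of these primes.
Generators: {1, 3, 5, 7, 9, 13, 15, 17, 19, 21, 23, 25, 27, 29, 31, 35, 37, 39, 41, 43}
Number of generators = φ(44) = 20

Generators of ℤ_44 = {1, 3, 5, 7, 9, 13, 15, 17, 19, 21, 23, 25, 27, 29, 31, 35, 37, 39, 41, 43}


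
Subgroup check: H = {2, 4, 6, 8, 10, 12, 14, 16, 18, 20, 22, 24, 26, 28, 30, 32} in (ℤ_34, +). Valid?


Subgroup test for H = {2, 4, 6, 8, 10, 12, 14, 16, 18, 20, 22, 24, 26, 28, 30, 32} in (ℤ_34, +):
(1) 0 ∈ H? No
(2) Closure: for all a,b ∈ H, (a+b) mod 34 ∈ H? No  [counterexample: 2 + 32 = 0 ∉ H]
(3) Inverses: for all a ∈ H, -a mod 34 ∈ H? Yes

No, H is not a subgroup of ℤ_34


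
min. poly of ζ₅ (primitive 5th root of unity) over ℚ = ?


ζ₅ is a root of Φ₅(x) = x⁴ + x³ + x² + x + 1, irreducible over ℚ

Minimal polynomial: x⁴ + x³ + x² + x + 1


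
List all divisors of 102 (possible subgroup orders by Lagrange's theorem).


Lagrange's theorem: |H| divides |G|
|G| = 102
Divisors of 102: 1, 2, 3, 6, 17, 34, 51, 102

Possible subgroup orders: {1, 2, 3, 6, 17, 34, 51, 102}


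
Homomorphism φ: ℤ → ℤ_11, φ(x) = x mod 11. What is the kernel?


Kernel = preimage of identity
ker(φ) = {x ∈ ℤ : x ≡ 0 (mod 11)} = 11ℤ = {0, ±11, ±22, ...}

ker(φ) = 11ℤ


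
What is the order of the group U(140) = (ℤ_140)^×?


U(n) is the group of units mod n; |U(n)| = φ(n)
|U(140)| = φ(140) = 48

|U(140) = (ℤ_140)^×| = 48


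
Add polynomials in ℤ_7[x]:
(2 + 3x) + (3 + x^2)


Add coefficients mod 7:
x^0: 2 + 3 = 5 (mod 7)
x^1: 3 + 0 = 3 (mod 7)
x^2: 0 + 1 = 1 (mod 7)
Result: 5 + 3x + x^2

f + g = 5 + 3x + x^2


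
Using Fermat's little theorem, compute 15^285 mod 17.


Fermat's little theorem: if p is prime and gcd(a,p)=1, then a^(p-1) ≡ 1 (mod p)
p = 17 is prime, gcd(15,17) = 1
Reduce exponent: 285 mod 16 = 13
So 15^285 ≡ 15^13 (mod 17)
15^13 mod 17 = 2

15^285 ≡ 2 (mod 17)


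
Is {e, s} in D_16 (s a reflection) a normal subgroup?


H = {e, s} in D_16 (s a reflection)
r·s·r⁻¹ = sr⁻² ≠ s for n ≥ 3, so {e, s} is not closed under conjugation

No, not a normal subgroup


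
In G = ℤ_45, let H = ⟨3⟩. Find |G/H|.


|⟨3⟩| = n / gcd(3, 45) = 45 / 3 = 15
H is normal (ℤ_45 is abelian).
|G/H| = |G| / |H| = 45 / 15 = 3

|G/H| = 3


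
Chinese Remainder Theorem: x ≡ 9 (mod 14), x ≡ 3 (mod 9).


m₁ = 14, m₂ = 9, gcd = 1, so CRT applies. M = m₁·m₂ = 126
Let M₁ = M/m₁ = 9, M₂ = M/m₂ = 14
Find y₁ ≡ M₁⁻¹ (mod m₁): 9⁻¹ ≡ 11 (mod 14)
Find y₂ ≡ M₂⁻¹ (mod m₂): 14⁻¹ ≡ 2 (mod 9)
x = a₁·M₁·y₁ + a₂·M₂·y₂ = 9·9·11 + 3·14·2 = 975
Reduce mod 126: x ≡ 93
Check: 93 mod 14 = 9 ✓, 93 mod 9 = 3 ✓

x ≡ 93 (mod 126)


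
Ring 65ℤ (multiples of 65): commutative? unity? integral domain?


65ℤ is a commutative ring under +,× but has no multiplicative identity (1 ∉ 65ℤ); it has no zero divisors, but without unity it is not an integral domain
Commutative: Yes
Integral domain: No
Has unity: No

65ℤ (multiples of 65): Commutative=Yes, Unity=No


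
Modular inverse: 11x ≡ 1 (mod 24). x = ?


Use the extended Euclidean algorithm to write 1 = 11·s + 24·t; then s mod 24 is the inverse.
Euclidean algorithm:
  11 = 0·24 + 11
  24 = 2·11 + 2
  11 = 5·2 + 1
  2 = 2·1 + 0
gcd(11,24) = 1
Back-substitution gives: 11·(11) + 24·(-5) = 1
So 11⁻¹ ≡ 11 ≡ 11 (mod 24)
Check: 11 × 11 = 121 ≡ 1 (mod 24) ✓

11⁻¹ ≡ 11 (mod 24)


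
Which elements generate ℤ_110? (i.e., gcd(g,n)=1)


g generates ℤ_n iff gcd(g,n) = 1
Prime factors of 110: 2, 5, 11
Generators are g ∈ {1,...,109} not divisible by any of these primes.
Generators: {1, 3, 7, 9, 13, 17, 19, 21, 23, 27, 29, 31, 37, 39, 41, 43, 47, 49, 51, 53, 57, 59, 61, 63, 67, 69, 71, 73, 79, 81, 83, 87, 89, 91, 93, 97, 101, 103, 107, 109}
Number of generators = φ(110) = 40

Generators of ℤ_110 = {1, 3, 7, 9, 13, 17, 19, 21, 23, 27, 29, 31, 37, 39, 41, 43, 47, 49, 51, 53, 57, 59, 61, 63, 67, 69, 71, 73, 79, 81, 83, 87, 89, 91, 93, 97, 101, 103, 107, 109}


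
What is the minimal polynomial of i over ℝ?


i satisfies x² + 1 = 0, irreducible over ℝ

Minimal polynomial: x² + 1


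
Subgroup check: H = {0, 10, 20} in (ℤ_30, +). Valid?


Subgroup test for H = {0, 10, 20} in (ℤ_30, +):
(1) 0 ∈ H? Yes
(2) Closure: for all a,b ∈ H, (a+b) mod 30 ∈ H? Yes
(3) Inverses: for all a ∈ H, -a mod 30 ∈ H? Yes

Yes, H is a subgroup of ℤ_30


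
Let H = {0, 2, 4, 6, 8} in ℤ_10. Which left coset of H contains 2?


2 + H = {2 + h (mod 10) : h ∈ H}
2+0=2, 2+2=4, 2+4=6, 2+6=8, 2+8=0
2 + H = {0, 2, 4, 6, 8} = 0 + H

2 + H = {0, 2, 4, 6, 8}


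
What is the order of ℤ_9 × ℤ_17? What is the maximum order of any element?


|ℤ_9 × ℤ_17| = 9 × 17 = 153
Max element order = lcm(9,17) = 153
Cyclic? Yes (gcd=1)

|ℤ_9×ℤ_17| = 153, max element order = 153


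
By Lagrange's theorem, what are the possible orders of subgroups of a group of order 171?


Lagrange's theorem: |H| divides |G|
|G| = 171
Divisors of 171: 1, 3, 9, 19, 57, 171

Possible subgroup orders: {1, 3, 9, 19, 57, 171}


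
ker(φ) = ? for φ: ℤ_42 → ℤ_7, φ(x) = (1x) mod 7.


Kernel = preimage of identity
ker(φ) = {x ∈ ℤ_42 : 1x ≡ 0 (mod 7)}. Since 7 | 42, φ is well-defined. The kernel is the cyclic subgroup ⟨7⟩ of ℤ_42 (order 6), i.e. {0, 7, 14, 21, 28, 35}

ker(φ) = {0, 7, 14, 21, 28, 35}


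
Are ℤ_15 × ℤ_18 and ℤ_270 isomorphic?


Comparing ℤ_15 × ℤ_18 and ℤ_270:
gcd(15,18) = 3 ≠ 1. Max element order in ℤ_15×ℤ_18 is lcm(15,18) = 90 < 270, so it has no element of order 270

No, ℤ_15 × ℤ_18 ≇ ℤ_270


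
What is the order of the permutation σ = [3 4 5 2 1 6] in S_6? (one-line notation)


Cycle decomposition: (1 3 5) (2 4)
Cycle lengths: 3, 2
Order = lcm(3, 2) = 6

ord(σ) = 6


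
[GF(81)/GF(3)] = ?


GF(81) = GF(3^4), so the extension degree is 4

[GF(81)/GF(3)] = 4


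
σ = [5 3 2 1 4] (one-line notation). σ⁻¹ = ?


To find σ⁻¹, swap domain and range:
σ(1) = 5 → σ⁻¹(5) = 1
σ(2) = 3 → σ⁻¹(3) = 2
σ(3) = 2 → σ⁻¹(2) = 3
σ(4) = 1 → σ⁻¹(1) = 4
σ(5) = 4 → σ⁻¹(4) = 5

σ⁻¹ = [4 3 2 5 1]


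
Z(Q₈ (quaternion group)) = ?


Z(G) = {g ∈ G | gx = xg for all x ∈ G}
In Q₈ = {±1, ±i, ±j, ±k}, only ±1 commute with every element

Z(Q₈ (quaternion group)) = {1, -1}


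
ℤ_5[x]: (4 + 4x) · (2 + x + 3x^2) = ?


Expand and collect like terms; reduce coefficients mod 5:
x^0: 4·2 = 8 ≡ 3 (mod 5)
x^1: 4·1 + 4·2 = 12 ≡ 2 (mod 5)
x^2: 4·3 + 4·1 = 16 ≡ 1 (mod 5)
x^3: 4·3 = 12 ≡ 2 (mod 5)
Result: 3 + 2x + x^2 + 2x^3

f · g = 3 + 2x + x^2 + 2x^3


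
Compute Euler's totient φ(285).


Factor n: 285 = 3 × 5 × 19
φ(n) = n · ∏(1 - 1/p) over distinct primes p | n
φ(285) = 285 · (1 - 1/3) · (1 - 1/5) · (1 - 1/19) = 144

φ(285) = 144


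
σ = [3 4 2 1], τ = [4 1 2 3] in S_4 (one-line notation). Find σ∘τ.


σ∘τ: apply τ first, then σ
1 →τ 4 →σ 1
2 →τ 1 →σ 3
3 →τ 2 →σ 4
4 →τ 3 →σ 2

σ∘τ = [1 3 4 2]


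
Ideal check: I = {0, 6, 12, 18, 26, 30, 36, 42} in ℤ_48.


Check ideal conditions for I = {0, 6, 12, 18, 26, 30, 36, 42} in ℤ_48:
(1) I is an additive subgroup? No
(2) For r ∈ ℤ_48 and a ∈ I: r·a ∈ I? No  [counterexample: r=2, a=12, r·a mod 48 = 24 ∉ I]

No, I is not an ideal of ℤ_48


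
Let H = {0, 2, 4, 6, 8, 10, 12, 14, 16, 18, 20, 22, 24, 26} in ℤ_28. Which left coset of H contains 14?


14 + H = {14 + h (mod 28) : h ∈ H}
14+0=14, 14+2=16, 14+4=18, 14+6=20, 14+8=22, 14+10=24, 14+12=26, 14+14=0, 14+16=2, 14+18=4, 14+20=6, 14+22=8, 14+24=10, 14+26=12
14 + H = {0, 2, 4, 6, 8, 10, 12, 14, 16, 18, 20, 22, 24, 26} = 0 + H

14 + H = {0, 2, 4, 6, 8, 10, 12, 14, 16, 18, 20, 22, 24, 26}


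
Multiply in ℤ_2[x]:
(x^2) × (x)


Expand and collect like terms; reduce coefficients mod 2:
x^0: 0·0 = 0 ≡ 0 (mod 2)
x^1: 0·1 + 0·0 = 0 ≡ 0 (mod 2)
x^2: 0·1 + 1·0 = 0 ≡ 0 (mod 2)
x^3: 1·1 = 1 ≡ 1 (mod 2)
Result: x^3

f · g = x^3


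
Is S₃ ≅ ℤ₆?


Comparing S₃ and ℤ₆:
S₃ is non-abelian, ℤ₆ is abelian

No, S₃ ≇ ℤ₆


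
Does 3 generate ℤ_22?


g generates ℤ_n iff gcd(g, n) = 1
gcd(3, 22) = 1
Since gcd = 1, 3 is a generator.

Yes, 3 generates ℤ_22


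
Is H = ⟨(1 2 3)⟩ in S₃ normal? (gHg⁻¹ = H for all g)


H = ⟨(1 2 3)⟩ in S₃
⟨(1 2 3)⟩ has order 3 and index 2 in S₃; index-2 subgroups are normal

Yes, normal subgroup


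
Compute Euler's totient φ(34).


Factor n: 34 = 2 × 17
φ(n) = n · ∏(1 - 1/p) over distinct primes p | n
φ(34) = 34 · (1 - 1/2) · (1 - 1/17) = 16

φ(34) = 16


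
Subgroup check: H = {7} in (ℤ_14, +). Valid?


Subgroup test for H = {7} in (ℤ_14, +):
(1) 0 ∈ H? No
(2) Closure: for all a,b ∈ H, (a+b) mod 14 ∈ H? No  [counterexample: 7 + 7 = 0 ∉ H]
(3) Inverses: for all a ∈ H, -a mod 14 ∈ H? Yes

No, H is not a subgroup of ℤ_14


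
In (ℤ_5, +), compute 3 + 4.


Operation: addition mod 5
3 + 4 = (a + b) mod 5 with a = 3, b = 4

3 + 4 = 2


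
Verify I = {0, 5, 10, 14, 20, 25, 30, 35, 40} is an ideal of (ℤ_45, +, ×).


Check ideal conditions for I = {0, 5, 10, 14, 20, 25, 30, 35, 40} in ℤ_45:
(1) I is an additive subgroup? No
(2) For r ∈ ℤ_45 and a ∈ I: r·a ∈ I? No  [counterexample: r=2, a=14, r·a mod 45 = 28 ∉ I]

No, I is not an ideal of ℤ_45


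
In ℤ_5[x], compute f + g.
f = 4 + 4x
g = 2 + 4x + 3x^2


Add coefficients mod 5:
x^0: 4 + 2 = 1 (mod 5)
x^1: 4 + 4 = 3 (mod 5)
x^2: 0 + 3 = 3 (mod 5)
Result: 1 + 3x + 3x^2

f + g = 1 + 3x + 3x^2


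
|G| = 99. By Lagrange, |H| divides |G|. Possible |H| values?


Lagrange's theorem: |H| divides |G|
|G| = 99
Divisors of 99: 1, 3, 9, 11, 33, 99

Possible subgroup orders: {1, 3, 9, 11, 33, 99}


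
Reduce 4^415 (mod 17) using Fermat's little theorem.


Fermat's little theorem: if p is prime and gcd(a,p)=1, then a^(p-1) ≡ 1 (mod p)
p = 17 is prime, gcd(4,17) = 1
Reduce exponent: 415 mod 16 = 15
So 4^415 ≡ 4^15 (mod 17)
4^15 mod 17 = 13

4^415 ≡ 13 (mod 17)


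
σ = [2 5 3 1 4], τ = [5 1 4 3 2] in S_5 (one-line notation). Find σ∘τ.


σ∘τ: apply τ first, then σ
1 →τ 5 →σ 4
2 →τ 1 →σ 2
3 →τ 4 →σ 1
4 →τ 3 →σ 3
5 →τ 2 →σ 5

σ∘τ = [4 2 1 3 5]


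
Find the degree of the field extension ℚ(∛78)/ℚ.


∛78 has minimal polynomial x³ - 78 (irreducible over ℚ since 78 is not a perfect cube)

[ℚ(∛78)/ℚ] = 3


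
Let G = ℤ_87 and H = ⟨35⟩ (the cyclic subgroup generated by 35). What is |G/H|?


|⟨35⟩| = n / gcd(35, 87) = 87 / 1 = 87
H is normal (ℤ_87 is abelian).
|G/H| = |G| / |H| = 87 / 87 = 1

|G/H| = 1


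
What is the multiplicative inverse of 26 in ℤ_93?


Use the extended Euclidean algorithm to write 1 = 26·s + 93·t; then s mod 93 is the inverse.
Euclidean algorithm:
  26 = 0·93 + 26
  93 = 3·26 + 15
  26 = 1·15 + 11
  15 = 1·11 + 4
  11 = 2·4 + 3
  4 = 1·3 + 1
  3 = 3·1 + 0
gcd(26,93) = 1
Back-substitution gives: 26·(-25) + 93·(7) = 1
So 26⁻¹ ≡ -25 ≡ 68 (mod 93)
Check: 26 × 68 = 1768 ≡ 1 (mod 93) ✓

26⁻¹ ≡ 68 (mod 93)


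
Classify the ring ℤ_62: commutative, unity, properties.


ℤ_62 is a commutative ring with unity 1; 62 = 2×31 is composite, so 2·31 ≡ 0 gives zero divisors (not an integral domain)
Commutative: Yes
Integral domain: No
Has unity: Yes

ℤ_62: Commutative=Yes, Unity=Yes


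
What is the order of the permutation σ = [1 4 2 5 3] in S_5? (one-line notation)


Cycle decomposition: (2 4 5 3)
Cycle lengths: 4
Order = lcm(4) = 4

ord(σ) = 4


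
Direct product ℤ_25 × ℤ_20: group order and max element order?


|ℤ_25 × ℤ_20| = 25 × 20 = 500
Max element order = lcm(25,20) = 100
Cyclic? No (gcd=5)

|ℤ_25×ℤ_20| = 500, max element order = 100


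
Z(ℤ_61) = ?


Z(G) = {g ∈ G | gx = xg for all x ∈ G}
ℤ_61 is abelian, so Z(G) = G

Z(ℤ_61) = ℤ_61


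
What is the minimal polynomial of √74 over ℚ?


√74 satisfies x² - 74 = 0, irreducible over ℚ since 74 is squarefree

Minimal polynomial: x² - 74


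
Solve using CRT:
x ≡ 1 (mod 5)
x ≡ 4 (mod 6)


m₁ = 5, m₂ = 6, gcd = 1, so CRT applies. M = m₁·m₂ = 30
Let M₁ = M/m₁ = 6, M₂ = M/m₂ = 5
Find y₁ ≡ M₁⁻¹ (mod m₁): 6⁻¹ ≡ 1 (mod 5)
Find y₂ ≡ M₂⁻¹ (mod m₂): 5⁻¹ ≡ 5 (mod 6)
x = a₁·M₁·y₁ + a₂·M₂·y₂ = 1·6·1 + 4·5·5 = 106
Reduce mod 30: x ≡ 16
Check: 16 mod 5 = 1 ✓, 16 mod 6 = 4 ✓

x ≡ 16 (mod 30)


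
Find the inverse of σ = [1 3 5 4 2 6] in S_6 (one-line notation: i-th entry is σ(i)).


To find σ⁻¹, swap domain and range:
σ(1) = 1 → σ⁻¹(1) = 1
σ(2) = 3 → σ⁻¹(3) = 2
σ(3) = 5 → σ⁻¹(5) = 3
σ(4) = 4 → σ⁻¹(4) = 4
σ(5) = 2 → σ⁻¹(2) = 5
σ(6) = 6 → σ⁻¹(6) = 6

σ⁻¹ = [1 5 2 4 3 6]


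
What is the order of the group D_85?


|D_n| = 2n (n rotations and n reflections)
|D_85| = 2×85 = 170

|D_85| = 170


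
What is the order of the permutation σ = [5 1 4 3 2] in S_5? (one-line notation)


Cycle decomposition: (1 5 2) (3 4)
Cycle lengths: 3, 2
Order = lcm(3, 2) = 6

ord(σ) = 6


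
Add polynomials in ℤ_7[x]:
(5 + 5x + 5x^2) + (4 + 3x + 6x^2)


Add coefficients mod 7:
x^0: 5 + 4 = 2 (mod 7)
x^1: 5 + 3 = 1 (mod 7)
x^2: 5 + 6 = 4 (mod 7)
Result: 2 + x + 4x^2

f + g = 2 + x + 4x^2


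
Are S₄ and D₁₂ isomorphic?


Comparing S₄ and D₁₂:
S₄ has trivial center; D₁₂ has center {e, r⁶}

No, S₄ ≇ D₁₂


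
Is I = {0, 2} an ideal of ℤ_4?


Check ideal conditions for I = {0, 2} in ℤ_4:
(1) I is an additive subgroup? Yes
(2) For r ∈ ℤ_4 and a ∈ I: r·a ∈ I? Yes

Yes, I is an ideal of ℤ_4


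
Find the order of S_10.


|S_n| = n! (number of permutations of n symbols)
|S_10| = 10! = 3628800

|S_10| = 3628800


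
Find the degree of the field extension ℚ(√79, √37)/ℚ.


[ℚ(√79,√37):ℚ] = [ℚ(√79,√37):ℚ(√79)]·[ℚ(√79):ℚ] = 2·2 = 4

[ℚ(√79, √37)/ℚ] = 4


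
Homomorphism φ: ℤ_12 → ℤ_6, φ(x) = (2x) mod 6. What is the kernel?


Kernel = preimage of identity
ker(φ) = {x ∈ ℤ_12 : 2x ≡ 0 (mod 6)}. Since 6 | 12, φ is well-defined. The kernel is the cyclic subgroup ⟨3⟩ of ℤ_12 (order 4), i.e. {0, 3, 6, 9}

ker(φ) = {0, 3, 6, 9}


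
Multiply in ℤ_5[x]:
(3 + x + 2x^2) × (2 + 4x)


Expand and collect like terms; reduce coefficients mod 5:
x^0: 3·2 = 6 ≡ 1 (mod 5)
x^1: 3·4 + 1·2 = 14 ≡ 4 (mod 5)
x^2: 1·4 + 2·2 = 8 ≡ 3 (mod 5)
x^3: 2·4 = 8 ≡ 3 (mod 5)
Result: 1 + 4x + 3x^2 + 3x^3

f · g = 1 + 4x + 3x^2 + 3x^3


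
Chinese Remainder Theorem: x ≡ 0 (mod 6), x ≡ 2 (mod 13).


m₁ = 6, m₂ = 13, gcd = 1, so CRT applies. M = m₁·m₂ = 78
Let M₁ = M/m₁ = 13, M₂ = M/m₂ = 6
Find y₁ ≡ M₁⁻¹ (mod m₁): 13⁻¹ ≡ 1 (mod 6)
Find y₂ ≡ M₂⁻¹ (mod m₂): 6⁻¹ ≡ 11 (mod 13)
x = a₁·M₁·y₁ + a₂·M₂·y₂ = 0·13·1 + 2·6·11 = 132
Reduce mod 78: x ≡ 54
Check: 54 mod 6 = 0 ✓, 54 mod 13 = 2 ✓

x ≡ 54 (mod 78)


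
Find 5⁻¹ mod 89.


Use the extended Euclidean algorithm to write 1 = 5·s + 89·t; then s mod 89 is the inverse.
Euclidean algorithm:
  5 = 0·89 + 5
  89 = 17·5 + 4
  5 = 1·4 + 1
  4 = 4·1 + 0
gcd(5,89) = 1
Back-substitution gives: 5·(18) + 89·(-1) = 1
So 5⁻¹ ≡ 18 ≡ 18 (mod 89)
Check: 5 × 18 = 90 ≡ 1 (mod 89) ✓

5⁻¹ ≡ 18 (mod 89)


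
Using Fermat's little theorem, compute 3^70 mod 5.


Fermat's little theorem: if p is prime and gcd(a,p)=1, then a^(p-1) ≡ 1 (mod p)
p = 5 is prime, gcd(3,5) = 1
Reduce exponent: 70 mod 4 = 2
So 3^70 ≡ 3^2 (mod 5)
3^2 mod 5 = 4

3^70 ≡ 4 (mod 5)


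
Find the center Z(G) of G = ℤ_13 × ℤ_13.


Z(G) = {g ∈ G | gx = xg for all x ∈ G}
Direct product of abelian groups is abelian, so Z(G) = G

Z(ℤ_13 × ℤ_13) = ℤ_13 × ℤ_13


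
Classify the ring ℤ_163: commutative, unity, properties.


ℤ_163 is a commutative ring with unity 1; 163 is prime, so ℤ_163 is a field (hence an integral domain)
Commutative: Yes
Integral domain: Yes
Has unity: Yes

ℤ_163: Commutative=Yes, Unity=Yes


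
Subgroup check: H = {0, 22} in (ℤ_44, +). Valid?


Subgroup test for H = {0, 22} in (ℤ_44, +):
(1) 0 ∈ H? Yes
(2) Closure: for all a,b ∈ H, (a+b) mod 44 ∈ H? Yes
(3) Inverses: for all a ∈ H, -a mod 44 ∈ H? Yes

Yes, H is a subgroup of ℤ_44


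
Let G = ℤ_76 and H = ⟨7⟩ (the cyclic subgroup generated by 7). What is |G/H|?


|⟨7⟩| = n / gcd(7, 76) = 76 / 1 = 76
H is normal (ℤ_76 is abelian).
|G/H| = |G| / |H| = 76 / 76 = 1

|G/H| = 1


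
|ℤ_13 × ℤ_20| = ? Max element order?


|ℤ_13 × ℤ_20| = 13 × 20 = 260
Max element order = lcm(13,20) = 260
Cyclic? Yes (gcd=1)

|ℤ_13×ℤ_20| = 260, max element order = 260


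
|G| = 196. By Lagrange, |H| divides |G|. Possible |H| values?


Lagrange's theorem: |H| divides |G|
|G| = 196
Divisors of 196: 1, 2, 4, 7, 14, 28, 49, 98, 196

Possible subgroup orders: {1, 2, 4, 7, 14, 28, 49, 98, 196}


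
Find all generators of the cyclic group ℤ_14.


g generates ℤ_n iff gcd(g,n) = 1
Checking each g ∈ {1,...,13}:
gcd(1,14) = 1
gcd(2,14) = 2
gcd(3,14) = 1
gcd(4,14) = 2
gcd(5,14) = 1
gcd(6,14) = 2
gcd(7,14) = 7
gcd(8,14) = 2
gcd(9,14) = 1
gcd(10,14) = 2
gcd(11,14) = 1
gcd(12,14) = 2
gcd(13,14) = 1
Generators: {1, 3, 5, 9, 11, 13}
Number of generators = φ(14) = 6

Generators of ℤ_14 = {1, 3, 5, 9, 11, 13}


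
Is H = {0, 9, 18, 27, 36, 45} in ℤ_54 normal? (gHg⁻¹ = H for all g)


H = {0, 9, 18, 27, 36, 45} in ℤ_54
ℤ_54 is abelian; every subgroup of an abelian group is normal

Yes, normal subgroup


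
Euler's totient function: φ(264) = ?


Factor n: 264 = 2^3 × 3 × 11
φ(n) = n · ∏(1 - 1/p) over distinct primes p | n
φ(264) = 264 · (1 - 1/2) · (1 - 1/3) · (1 - 1/11) = 80

φ(264) = 80


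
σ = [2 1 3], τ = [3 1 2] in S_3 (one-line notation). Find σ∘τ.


σ∘τ: apply τ first, then σ
1 →τ 3 →σ 3
2 →τ 1 →σ 2
3 →τ 2 →σ 1

σ∘τ = [3 2 1]


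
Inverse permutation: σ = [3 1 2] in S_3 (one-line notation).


To find σ⁻¹, swap domain and range:
σ(1) = 3 → σ⁻¹(3) = 1
σ(2) = 1 → σ⁻¹(1) = 2
σ(3) = 2 → σ⁻¹(2) = 3

σ⁻¹ = [2 3 1]


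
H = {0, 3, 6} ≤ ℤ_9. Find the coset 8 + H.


8 + H = {8 + h (mod 9) : h ∈ H}
8+0=8, 8+3=2, 8+6=5
8 + H = {2, 5, 8} = 2 + H

8 + H = {2, 5, 8}


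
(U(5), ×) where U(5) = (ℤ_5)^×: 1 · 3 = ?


Operation: multiplication mod 5
1 · 3 = (a × b) mod 5 with a = 1, b = 3

1 · 3 = 3


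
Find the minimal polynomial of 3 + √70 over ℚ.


Let α = 3 + √70. Then α - 3 = √70, so (α - 3)² = 70, giving α² - 6α - 61 = 0. Degree 2 and α ∉ ℚ, so this is the minimal polynomial.

Minimal polynomial: x² - 6x - 61


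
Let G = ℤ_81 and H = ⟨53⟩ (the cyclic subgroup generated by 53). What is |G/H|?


|⟨53⟩| = n / gcd(53, 81) = 81 / 1 = 81
H is normal (ℤ_81 is abelian).
|G/H| = |G| / |H| = 81 / 81 = 1

|G/H| = 1


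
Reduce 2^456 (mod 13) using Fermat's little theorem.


Fermat's little theorem: if p is prime and gcd(a,p)=1, then a^(p-1) ≡ 1 (mod p)
p = 13 is prime, gcd(2,13) = 1
Reduce exponent: 456 mod 12 = 0
So 2^456 ≡ 2^0 (mod 13)
2^0 = 1

2^456 ≡ 1 (mod 13)


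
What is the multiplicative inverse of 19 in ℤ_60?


Use the extended Euclidean algorithm to write 1 = 19·s + 60·t; then s mod 60 is the inverse.
Euclidean algorithm:
  19 = 0·60 + 19
  60 = 3·19 + 3
  19 = 6·3 + 1
  3 = 3·1 + 0
gcd(19,60) = 1
Back-substitution gives: 19·(19) + 60·(-6) = 1
So 19⁻¹ ≡ 19 ≡ 19 (mod 60)
Check: 19 × 19 = 361 ≡ 1 (mod 60) ✓

19⁻¹ ≡ 19 (mod 60)


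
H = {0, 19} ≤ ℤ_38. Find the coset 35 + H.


35 + H = {35 + h (mod 38) : h ∈ H}
35+0=35, 35+19=16
35 + H = {16, 35} = 16 + H

35 + H = {16, 35}


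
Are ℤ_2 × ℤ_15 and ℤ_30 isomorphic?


Comparing ℤ_2 × ℤ_15 and ℤ_30:
gcd(2,15) = 1, so ℤ_2 × ℤ_15 ≅ ℤ_30 (CRT)

Yes, ℤ_2 × ℤ_15 ≅ ℤ_30


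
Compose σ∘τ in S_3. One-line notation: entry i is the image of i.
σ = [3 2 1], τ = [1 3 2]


σ∘τ: apply τ first, then σ
1 →τ 1 →σ 3
2 →τ 3 →σ 1
3 →τ 2 →σ 2

σ∘τ = [3 1 2]


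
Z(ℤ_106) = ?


Z(G) = {g ∈ G | gx = xg for all x ∈ G}
ℤ_106 is abelian, so Z(G) = G

Z(ℤ_106) = ℤ_106


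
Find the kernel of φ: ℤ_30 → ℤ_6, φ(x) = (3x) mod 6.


Kernel = preimage of identity
ker(φ) = {x ∈ ℤ_30 : 3x ≡ 0 (mod 6)}. Since 6 | 30, φ is well-defined. The kernel is the cyclic subgroup ⟨2⟩ of ℤ_30 (order 15), i.e. {0, 2, 4, 6, 8, 10, 12, 14, 16, 18, 20, 22, 24, 26, 28}

ker(φ) = {0, 2, 4, 6, 8, 10, 12, 14, 16, 18, 20, 22, 24, 26, 28}


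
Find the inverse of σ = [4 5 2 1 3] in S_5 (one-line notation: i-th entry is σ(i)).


To find σ⁻¹, swap domain and range:
σ(1) = 4 → σ⁻¹(4) = 1
σ(2) = 5 → σ⁻¹(5) = 2
σ(3) = 2 → σ⁻¹(2) = 3
σ(4) = 1 → σ⁻¹(1) = 4
σ(5) = 3 → σ⁻¹(3) = 5

σ⁻¹ = [4 3 5 1 2]


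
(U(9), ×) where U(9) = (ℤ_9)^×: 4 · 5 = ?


Operation: multiplication mod 9
4 · 5 = (a × b) mod 9 with a = 4, b = 5

4 · 5 = 2


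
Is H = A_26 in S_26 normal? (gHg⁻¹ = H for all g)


H = A_26 in S_26
A_26 has index 2 in S_26, and every subgroup of index 2 is normal

Yes, normal subgroup


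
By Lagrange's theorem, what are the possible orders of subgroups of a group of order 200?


Lagrange's theorem: |H| divides |G|
|G| = 200
Divisors of 200: 1, 2, 4, 5, 8, 10, 20, 25, 40, 50, 100, 200

Possible subgroup orders: {1, 2, 4, 5, 8, 10, 20, 25, 40, 50, 100, 200}


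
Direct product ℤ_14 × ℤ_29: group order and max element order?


|ℤ_14 × ℤ_29| = 14 × 29 = 406
Max element order = lcm(14,29) = 406
Cyclic? Yes (gcd=1)

|ℤ_14×ℤ_29| = 406, max element order = 406


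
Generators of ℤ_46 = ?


g generates ℤ_n iff gcd(g,n) = 1
Prime factors of 46: 2, 23
Generators are g ∈ {1,...,45} not divisible by any of these primes.
Generators: {1, 3, 5, 7, 9, 11, 13, 15, 17, 19, 21, 25, 27, 29, 31, 33, 35, 37, 39, 41, 43, 45}
Number of generators = φ(46) = 22

Generators of ℤ_46 = {1, 3, 5, 7, 9, 11, 13, 15, 17, 19, 21, 25, 27, 29, 31, 33, 35, 37, 39, 41, 43, 45}


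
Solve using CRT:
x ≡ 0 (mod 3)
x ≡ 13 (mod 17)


m₁ = 3, m₂ = 17, gcd = 1, so CRT applies. M = m₁·m₂ = 51
Let M₁ = M/m₁ = 17, M₂ = M/m₂ = 3
Find y₁ ≡ M₁⁻¹ (mod m₁): 17⁻¹ ≡ 2 (mod 3)
Find y₂ ≡ M₂⁻¹ (mod m₂): 3⁻¹ ≡ 6 (mod 17)
x = a₁·M₁·y₁ + a₂·M₂·y₂ = 0·17·2 + 13·3·6 = 234
Reduce mod 51: x ≡ 30
Check: 30 mod 3 = 0 ✓, 30 mod 17 = 13 ✓

x ≡ 30 (mod 51)


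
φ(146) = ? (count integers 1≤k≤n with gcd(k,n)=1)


Factor n: 146 = 2 × 73
φ(n) = n · ∏(1 - 1/p) over distinct primes p | n
φ(146) = 146 · (1 - 1/2) · (1 - 1/73) = 72

φ(146) = 72


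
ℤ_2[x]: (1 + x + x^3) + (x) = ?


Add coefficients mod 2:
x^0: 1 + 0 = 1 (mod 2)
x^1: 1 + 1 = 0 (mod 2)
x^2: 0 + 0 = 0 (mod 2)
x^3: 1 + 0 = 1 (mod 2)
Result: 1 + x^3

f + g = 1 + x^3


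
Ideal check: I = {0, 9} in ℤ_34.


Check ideal conditions for I = {0, 9} in ℤ_34:
(1) I is an additive subgroup? No
(2) For r ∈ ℤ_34 and a ∈ I: r·a ∈ I? No  [counterexample: r=2, a=9, r·a mod 34 = 18 ∉ I]

No, I is not an ideal of ℤ_34


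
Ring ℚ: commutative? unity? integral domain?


ℚ is a field: commutative, has unity, every nonzero element is a unit (hence an integral domain)
Commutative: Yes
Integral domain: Yes
Has unity: Yes

ℚ: Commutative=Yes, Unity=Yes


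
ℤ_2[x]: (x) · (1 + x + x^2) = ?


Expand and collect like terms; reduce coefficients mod 2:
x^0: 0·1 = 0 ≡ 0 (mod 2)
x^1: 0·1 + 1·1 = 1 ≡ 1 (mod 2)
x^2: 0·1 + 1·1 = 1 ≡ 1 (mod 2)
x^3: 1·1 = 1 ≡ 1 (mod 2)
Result: x + x^2 + x^3

f · g = x + x^2 + x^3


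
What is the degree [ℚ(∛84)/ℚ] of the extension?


∛84 has minimal polynomial x³ - 84 (irreducible over ℚ since 84 is not a perfect cube)

[ℚ(∛84)/ℚ] = 3


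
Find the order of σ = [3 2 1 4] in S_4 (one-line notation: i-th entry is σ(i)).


Cycle decomposition: (1 3)
Cycle lengths: 2
Order = lcm(2) = 2

ord(σ) = 2


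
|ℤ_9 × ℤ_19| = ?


|A × B| = |A| · |B|
|ℤ_9 × ℤ_19| = 9 × 19 = 171

|ℤ_9 × ℤ_19| = 171


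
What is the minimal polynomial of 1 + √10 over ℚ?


Let α = 1 + √10. Then α - 1 = √10, so (α - 1)² = 10, giving α² - 2α - 9 = 0. Degree 2 and α ∉ ℚ, so this is the minimal polynomial.

Minimal polynomial: x² - 2x - 9


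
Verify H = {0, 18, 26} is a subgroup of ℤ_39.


Subgroup test for H = {0, 18, 26} in (ℤ_39, +):
(1) 0 ∈ H? Yes
(2) Closure: for all a,b ∈ H, (a+b) mod 39 ∈ H? No  [counterexample: 18 + 18 = 36 ∉ H]
(3) Inverses: for all a ∈ H, -a mod 39 ∈ H? No

No, H is not a subgroup of ℤ_39


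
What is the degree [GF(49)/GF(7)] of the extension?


GF(49) = GF(7^2), so the extension degree is 2

[GF(49)/GF(7)] = 2


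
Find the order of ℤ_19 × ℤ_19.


|A × B| = |A| · |B|
|ℤ_19 × ℤ_19| = 19 × 19 = 361

|ℤ_19 × ℤ_19| = 361


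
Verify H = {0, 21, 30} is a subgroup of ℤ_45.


Subgroup test for H = {0, 21, 30} in (ℤ_45, +):
(1) 0 ∈ H? Yes
(2) Closure: for all a,b ∈ H, (a+b) mod 45 ∈ H? No  [counterexample: 21 + 21 = 42 ∉ H]
(3) Inverses: for all a ∈ H, -a mod 45 ∈ H? No

No, H is not a subgroup of ℤ_45


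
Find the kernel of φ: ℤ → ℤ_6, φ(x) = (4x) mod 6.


Kernel = preimage of identity
ker(φ) = {x ∈ ℤ : 4x ≡ 0 (mod 6)}. gcd(4,6) = 2, so 4x ≡ 0 (mod 6) ⟺ x ≡ 0 (mod 6/2 = 3). Hence ker(φ) = 3ℤ

ker(φ) = 3ℤ


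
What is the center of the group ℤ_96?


Z(G) = {g ∈ G | gx = xg for all x ∈ G}
ℤ_96 is abelian, so Z(G) = G

Z(ℤ_96) = ℤ_96


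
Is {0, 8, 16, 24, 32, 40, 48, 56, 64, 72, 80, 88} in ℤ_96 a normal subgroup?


H = {0, 8, 16, 24, 32, 40, 48, 56, 64, 72, 80, 88} in ℤ_96
ℤ_96 is abelian; every subgroup of an abelian group is normal

Yes, normal subgroup


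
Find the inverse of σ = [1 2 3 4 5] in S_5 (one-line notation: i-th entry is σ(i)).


To find σ⁻¹, swap domain and range:
σ(1) = 1 → σ⁻¹(1) = 1
σ(2) = 2 → σ⁻¹(2) = 2
σ(3) = 3 → σ⁻¹(3) = 3
σ(4) = 4 → σ⁻¹(4) = 4
σ(5) = 5 → σ⁻¹(5) = 5

σ⁻¹ = [1 2 3 4 5]


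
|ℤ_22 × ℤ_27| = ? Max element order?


|ℤ_22 × ℤ_27| = 22 × 27 = 594
Max element order = lcm(22,27) = 594
Cyclic? Yes (gcd=1)

|ℤ_22×ℤ_27| = 594, max element order = 594


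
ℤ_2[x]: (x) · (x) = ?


Expand and collect like terms; reduce coefficients mod 2:
x^0: 0·0 = 0 ≡ 0 (mod 2)
x^1: 0·1 + 1·0 = 0 ≡ 0 (mod 2)
x^2: 1·1 = 1 ≡ 1 (mod 2)
Result: x^2

f · g = x^2


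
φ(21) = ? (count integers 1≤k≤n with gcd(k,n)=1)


φ(n) = count of k ∈ {1,...,n} with gcd(k,n)=1
Coprimes to 21: {1, 2, 4, 5, 8, 10, 11, 13, 16, 17, 19, 20}
Count: 12

φ(21) = 12


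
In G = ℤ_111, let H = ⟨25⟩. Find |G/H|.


|⟨25⟩| = n / gcd(25, 111) = 111 / 1 = 111
H is normal (ℤ_111 is abelian).
|G/H| = |G| / |H| = 111 / 111 = 1

|G/H| = 1


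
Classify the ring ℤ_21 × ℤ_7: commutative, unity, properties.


Direct product ring; commutative with unity (1,1); but (1,0)·(0,1) = (0,0) gives zero divisors, so not an integral domain
Commutative: Yes
Integral domain: No
Has unity: Yes

ℤ_21 × ℤ_7: Commutative=Yes, Unity=Yes


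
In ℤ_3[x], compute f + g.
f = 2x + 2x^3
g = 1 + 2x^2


Add coefficients mod 3:
x^0: 0 + 1 = 1 (mod 3)
x^1: 2 + 0 = 2 (mod 3)
x^2: 0 + 2 = 2 (mod 3)
x^3: 2 + 0 = 2 (mod 3)
Result: 1 + 2x + 2x^2 + 2x^3

f + g = 1 + 2x + 2x^2 + 2x^3


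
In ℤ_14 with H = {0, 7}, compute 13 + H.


13 + H = {13 + h (mod 14) : h ∈ H}
13+0=13, 13+7=6
13 + H = {6, 13} = 6 + H

13 + H = {6, 13}


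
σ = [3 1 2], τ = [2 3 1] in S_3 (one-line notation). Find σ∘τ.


σ∘τ: apply τ first, then σ
1 →τ 2 →σ 1
2 →τ 3 →σ 2
3 →τ 1 →σ 3

σ∘τ = [1 2 3]


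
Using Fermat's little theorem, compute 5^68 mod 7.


Fermat's little theorem: if p is prime and gcd(a,p)=1, then a^(p-1) ≡ 1 (mod p)
p = 7 is prime, gcd(5,7) = 1
Reduce exponent: 68 mod 6 = 2
So 5^68 ≡ 5^2 (mod 7)
5^2 mod 7 = 4

5^68 ≡ 4 (mod 7)


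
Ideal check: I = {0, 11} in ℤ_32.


Check ideal conditions for I = {0, 11} in ℤ_32:
(1) I is an additive subgroup? No
(2) For r ∈ ℤ_32 and a ∈ I: r·a ∈ I? No  [counterexample: r=2, a=11, r·a mod 32 = 22 ∉ I]

No, I is not an ideal of ℤ_32


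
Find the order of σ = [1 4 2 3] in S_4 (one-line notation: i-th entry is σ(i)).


Cycle decomposition: (2 4 3)
Cycle lengths: 3
Order = lcm(3) = 3

ord(σ) = 3


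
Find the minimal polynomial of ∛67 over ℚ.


∛67 satisfies x³ - 67 = 0, irreducible over ℚ (no rational root; 67 is not a perfect cube)

Minimal polynomial: x³ - 67


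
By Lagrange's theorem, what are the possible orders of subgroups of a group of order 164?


Lagrange's theorem: |H| divides |G|
|G| = 164
Divisors of 164: 1, 2, 4, 41, 82, 164

Possible subgroup orders: {1, 2, 4, 41, 82, 164}


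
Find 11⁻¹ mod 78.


Use the extended Euclidean algorithm to write 1 = 11·s + 78·t; then s mod 78 is the inverse.
Euclidean algorithm:
  11 = 0·78 + 11
  78 = 7·11 + 1
  11 = 11·1 + 0
gcd(11,78) = 1
Back-substitution gives: 11·(-7) + 78·(1) = 1
So 11⁻¹ ≡ -7 ≡ 71 (mod 78)
Check: 11 × 71 = 781 ≡ 1 (mod 78) ✓

11⁻¹ ≡ 71 (mod 78)


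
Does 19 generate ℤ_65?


g generates ℤ_n iff gcd(g, n) = 1
gcd(19, 65) = 1
Since gcd = 1, 19 is a generator.

Yes, 19 generates ℤ_65


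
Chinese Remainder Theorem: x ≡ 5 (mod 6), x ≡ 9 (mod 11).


m₁ = 6, m₂ = 11, gcd = 1, so CRT applies. M = m₁·m₂ = 66
Let M₁ = M/m₁ = 11, M₂ = M/m₂ = 6
Find y₁ ≡ M₁⁻¹ (mod m₁): 11⁻¹ ≡ 5 (mod 6)
Find y₂ ≡ M₂⁻¹ (mod m₂): 6⁻¹ ≡ 2 (mod 11)
x = a₁·M₁·y₁ + a₂·M₂·y₂ = 5·11·5 + 9·6·2 = 383
Reduce mod 66: x ≡ 53
Check: 53 mod 6 = 5 ✓, 53 mod 11 = 9 ✓

x ≡ 53 (mod 66)


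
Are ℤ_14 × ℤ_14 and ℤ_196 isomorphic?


Comparing ℤ_14 × ℤ_14 and ℤ_196:
gcd(14,14) = 14 ≠ 1. Max element order in ℤ_14×ℤ_14 is lcm(14,14) = 14 < 196, so it has no element of order 196

No, ℤ_14 × ℤ_14 ≇ ℤ_196


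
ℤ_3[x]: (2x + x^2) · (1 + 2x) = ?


Expand and collect like terms; reduce coefficients mod 3:
x^0: 0·1 = 0 ≡ 0 (mod 3)
x^1: 0·2 + 2·1 = 2 ≡ 2 (mod 3)
x^2: 2·2 + 1·1 = 5 ≡ 2 (mod 3)
x^3: 1·2 = 2 ≡ 2 (mod 3)
Result: 2x + 2x^2 + 2x^3

f · g = 2x + 2x^2 + 2x^3


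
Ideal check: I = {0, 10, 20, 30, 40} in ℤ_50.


Check ideal conditions for I = {0, 10, 20, 30, 40} in ℤ_50:
(1) I is an additive subgroup? Yes
(2) For r ∈ ℤ_50 and a ∈ I: r·a ∈ I? Yes

Yes, I is an ideal of ℤ_50


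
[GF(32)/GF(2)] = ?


GF(32) = GF(2^5), so the extension degree is 5

[GF(32)/GF(2)] = 5


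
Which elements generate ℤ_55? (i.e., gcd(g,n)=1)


g generates ℤ_n iff gcd(g,n) = 1
Prime factors of 55: 5, 11
Generators are g ∈ {1,...,54} not divisible by any of these primes.
Generators: {1, 2, 3, 4, 6, 7, 8, 9, 12, 13, 14, 16, 17, 18, 19, 21, 23, 24, 26, 27, 28, 29, 31, 32, 34, 36, 37, 38, 39, 41, 42, 43, 46, 47, 48, 49, 51, 52, 53, 54}
Number of generators = φ(55) = 40

Generators of ℤ_55 = {1, 2, 3, 4, 6, 7, 8, 9, 12, 13, 14, 16, 17, 18, 19, 21, 23, 24, 26, 27, 28, 29, 31, 32, 34, 36, 37, 38, 39, 41, 42, 43, 46, 47, 48, 49, 51, 52, 53, 54}


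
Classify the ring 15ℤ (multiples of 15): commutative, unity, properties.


15ℤ is a commutative ring under +,× but has no multiplicative identity (1 ∉ 15ℤ); it has no zero divisors, but without unity it is not an integral domain
Commutative: Yes
Integral domain: No
Has unity: No

15ℤ (multiples of 15): Commutative=Yes, Unity=No


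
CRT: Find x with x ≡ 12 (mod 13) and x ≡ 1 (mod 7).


m₁ = 13, m₂ = 7, gcd = 1, so CRT applies. M = m₁·m₂ = 91
Let M₁ = M/m₁ = 7, M₂ = M/m₂ = 13
Find y₁ ≡ M₁⁻¹ (mod m₁): 7⁻¹ ≡ 2 (mod 13)
Find y₂ ≡ M₂⁻¹ (mod m₂): 13⁻¹ ≡ 6 (mod 7)
x = a₁·M₁·y₁ + a₂·M₂·y₂ = 12·7·2 + 1·13·6 = 246
Reduce mod 91: x ≡ 64
Check: 64 mod 13 = 12 ✓, 64 mod 7 = 1 ✓

x ≡ 64 (mod 91)


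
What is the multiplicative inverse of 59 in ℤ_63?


Use the extended Euclidean algorithm to write 1 = 59·s + 63·t; then s mod 63 is the inverse.
Euclidean algorithm:
  59 = 0·63 + 59
  63 = 1·59 + 4
  59 = 14·4 + 3
  4 = 1·3 + 1
  3 = 3·1 + 0
gcd(59,63) = 1
Back-substitution gives: 59·(-16) + 63·(15) = 1
So 59⁻¹ ≡ -16 ≡ 47 (mod 63)
Check: 59 × 47 = 2773 ≡ 1 (mod 63) ✓

59⁻¹ ≡ 47 (mod 63)


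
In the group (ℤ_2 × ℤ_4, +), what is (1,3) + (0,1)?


Operation: componentwise addition mod (2, 4)
(1,3) + (0,1) = ((a₁+b₁) mod 2, (a₂+b₂) mod 4) with a = (1,3), b = (0,1)

(1,3) + (0,1) = (1,0)


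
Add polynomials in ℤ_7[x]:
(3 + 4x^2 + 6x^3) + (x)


Add coefficients mod 7:
x^0: 3 + 0 = 3 (mod 7)
x^1: 0 + 1 = 1 (mod 7)
x^2: 4 + 0 = 4 (mod 7)
x^3: 6 + 0 = 6 (mod 7)
Result: 3 + x + 4x^2 + 6x^3

f + g = 3 + x + 4x^2 + 6x^3


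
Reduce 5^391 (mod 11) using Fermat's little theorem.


Fermat's little theorem: if p is prime and gcd(a,p)=1, then a^(p-1) ≡ 1 (mod p)
p = 11 is prime, gcd(5,11) = 1
Reduce exponent: 391 mod 10 = 1
So 5^391 ≡ 5^1 (mod 11)
5^1 mod 11 = 5

5^391 ≡ 5 (mod 11)


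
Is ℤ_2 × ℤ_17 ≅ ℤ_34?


Comparing ℤ_2 × ℤ_17 and ℤ_34:
gcd(2,17) = 1, so ℤ_2 × ℤ_17 ≅ ℤ_34 (CRT)

Yes, ℤ_2 × ℤ_17 ≅ ℤ_34


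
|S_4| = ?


|S_n| = n! (number of permutations of n symbols)
|S_4| = 4! = 24

|S_4| = 24


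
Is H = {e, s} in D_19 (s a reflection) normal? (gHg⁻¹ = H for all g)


H = {e, s} in D_19 (s a reflection)
r·s·r⁻¹ = sr⁻² ≠ s for n ≥ 3, so {e, s} is not closed under conjugation

No, not a normal subgroup


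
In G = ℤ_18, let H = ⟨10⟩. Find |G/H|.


|⟨10⟩| = n / gcd(10, 18) = 18 / 2 = 9
H is normal (ℤ_18 is abelian).
|G/H| = |G| / |H| = 18 / 9 = 2

|G/H| = 2


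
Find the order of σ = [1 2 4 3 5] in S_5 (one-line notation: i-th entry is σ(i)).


Cycle decomposition: (3 4)
Cycle lengths: 2
Order = lcm(2) = 2

ord(σ) = 2


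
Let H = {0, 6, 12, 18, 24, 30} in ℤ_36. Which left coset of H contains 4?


4 + H = {4 + h (mod 36) : h ∈ H}
4+0=4, 4+6=10, 4+12=16, 4+18=22, 4+24=28, 4+30=34

4 + H = {4, 10, 16, 22, 28, 34}


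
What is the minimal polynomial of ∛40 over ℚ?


∛40 satisfies x³ - 40 = 0, irreducible over ℚ (no rational root; 40 is not a perfect cube)

Minimal polynomial: x³ - 40


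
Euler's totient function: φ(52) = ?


Factor n: 52 = 2^2 × 13
φ(n) = n · ∏(1 - 1/p) over distinct primes p | n
φ(52) = 52 · (1 - 1/2) · (1 - 1/13) = 24

φ(52) = 24


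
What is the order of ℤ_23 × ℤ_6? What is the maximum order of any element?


|ℤ_23 × ℤ_6| = 23 × 6 = 138
Max element order = lcm(23,6) = 138
Cyclic? Yes (gcd=1)

|ℤ_23×ℤ_6| = 138, max element order = 138


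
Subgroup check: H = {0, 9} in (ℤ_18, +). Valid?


Subgroup test for H = {0, 9} in (ℤ_18, +):
(1) 0 ∈ H? Yes
(2) Closure: for all a,b ∈ H, (a+b) mod 18 ∈ H? Yes
(3) Inverses: for all a ∈ H, -a mod 18 ∈ H? Yes

Yes, H is a subgroup of ℤ_18


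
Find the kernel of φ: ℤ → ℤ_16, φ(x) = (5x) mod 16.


Kernel = preimage of identity
ker(φ) = {x ∈ ℤ : 5x ≡ 0 (mod 16)}. gcd(5,16) = 1, so 5x ≡ 0 (mod 16) ⟺ x ≡ 0 (mod 16/1 = 16). Hence ker(φ) = 16ℤ

ker(φ) = 16ℤ


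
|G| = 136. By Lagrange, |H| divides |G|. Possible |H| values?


Lagrange's theorem: |H| divides |G|
|G| = 136
Divisors of 136: 1, 2, 4, 8, 17, 34, 68, 136

Possible subgroup orders: {1, 2, 4, 8, 17, 34, 68, 136}


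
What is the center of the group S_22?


Z(G) = {g ∈ G | gx = xg for all x ∈ G}
S_n is non-abelian for n ≥ 3; Z(S_22) is trivial

Z(S_22) = {e}
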